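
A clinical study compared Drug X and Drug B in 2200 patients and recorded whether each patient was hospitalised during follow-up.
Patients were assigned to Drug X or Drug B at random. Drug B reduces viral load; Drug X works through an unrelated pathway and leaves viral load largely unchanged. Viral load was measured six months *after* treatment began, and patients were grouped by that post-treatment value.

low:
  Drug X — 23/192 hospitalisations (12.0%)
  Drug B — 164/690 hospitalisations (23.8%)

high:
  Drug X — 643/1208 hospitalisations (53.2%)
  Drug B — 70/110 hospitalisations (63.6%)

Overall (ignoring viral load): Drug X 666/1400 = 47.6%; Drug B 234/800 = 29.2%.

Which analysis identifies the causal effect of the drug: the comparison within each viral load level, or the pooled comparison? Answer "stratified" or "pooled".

pooled

The stratified and pooled comparisons disagree (Drug X wins within each viral load; Drug B wins overall), so the answer turns on the causal role of viral load.
Because the drug influences viral load, viral load is a post-treatment mediator, not a confounder. Stratifying on it would bias the estimate; the causal effect is the crude pooled difference.
Pooled: Drug X 47.6% vs Drug B 29.2%; Drug B is lower overall.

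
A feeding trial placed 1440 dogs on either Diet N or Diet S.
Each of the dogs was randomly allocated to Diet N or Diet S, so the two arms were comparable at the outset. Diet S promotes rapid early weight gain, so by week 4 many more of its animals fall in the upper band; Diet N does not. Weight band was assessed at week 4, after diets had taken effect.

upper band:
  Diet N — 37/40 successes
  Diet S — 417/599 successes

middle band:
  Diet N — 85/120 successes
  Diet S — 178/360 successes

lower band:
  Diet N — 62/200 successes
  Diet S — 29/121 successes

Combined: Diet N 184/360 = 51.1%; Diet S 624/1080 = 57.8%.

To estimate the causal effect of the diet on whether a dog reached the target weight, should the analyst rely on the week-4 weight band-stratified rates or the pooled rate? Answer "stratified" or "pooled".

pooled

Because the diet influences week-4 weight band, week-4 weight band is a post-treatment mediator, not a confounder. Stratifying on it would bias the estimate; the causal effect is the crude pooled difference.
Pooled: Diet N 51.1% vs Diet S 57.8%; Diet S is higher overall.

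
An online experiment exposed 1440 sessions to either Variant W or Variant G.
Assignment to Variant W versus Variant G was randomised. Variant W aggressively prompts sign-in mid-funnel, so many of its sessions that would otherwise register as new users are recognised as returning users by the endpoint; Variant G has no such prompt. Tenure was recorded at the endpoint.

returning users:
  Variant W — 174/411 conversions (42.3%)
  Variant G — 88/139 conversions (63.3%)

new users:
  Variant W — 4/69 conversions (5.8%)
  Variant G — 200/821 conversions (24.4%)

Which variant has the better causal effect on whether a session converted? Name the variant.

Variant W

Within every user tenure level Variant G has the higher rate, yet pooled Variant W does — Simpson's reversal.
User tenure here is a post-treatment variable shaped by the variant; conditioning on it would introduce bias rather than remove it. The overall comparison is the causal one.
Pooled: Variant W 37.1% vs Variant G 30.0%; Variant W is higher overall.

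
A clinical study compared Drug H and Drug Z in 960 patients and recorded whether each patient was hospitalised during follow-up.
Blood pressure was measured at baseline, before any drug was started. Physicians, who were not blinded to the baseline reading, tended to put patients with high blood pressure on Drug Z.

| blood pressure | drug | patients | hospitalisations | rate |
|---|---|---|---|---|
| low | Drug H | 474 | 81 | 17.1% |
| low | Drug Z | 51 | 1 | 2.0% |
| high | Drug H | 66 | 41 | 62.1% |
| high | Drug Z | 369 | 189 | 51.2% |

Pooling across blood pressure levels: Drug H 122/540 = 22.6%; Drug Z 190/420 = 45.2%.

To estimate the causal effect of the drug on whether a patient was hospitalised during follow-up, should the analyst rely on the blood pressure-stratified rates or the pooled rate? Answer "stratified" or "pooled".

stratified

Drug Z is lower inside every blood pressure stratum but Drug H is lower in aggregate. Whether to stratify depends on how blood pressure relates to the drug.
Since blood pressure is a pre-existing factor (not a product of the drug) and it affects the outcome on its own, it is a confounder. The stratified rates, not the pooled rate, identify the causal effect.
Within each level — low: 17.1% vs 2.0%; high: 62.1% vs 51.2% — Drug Z is lower every time.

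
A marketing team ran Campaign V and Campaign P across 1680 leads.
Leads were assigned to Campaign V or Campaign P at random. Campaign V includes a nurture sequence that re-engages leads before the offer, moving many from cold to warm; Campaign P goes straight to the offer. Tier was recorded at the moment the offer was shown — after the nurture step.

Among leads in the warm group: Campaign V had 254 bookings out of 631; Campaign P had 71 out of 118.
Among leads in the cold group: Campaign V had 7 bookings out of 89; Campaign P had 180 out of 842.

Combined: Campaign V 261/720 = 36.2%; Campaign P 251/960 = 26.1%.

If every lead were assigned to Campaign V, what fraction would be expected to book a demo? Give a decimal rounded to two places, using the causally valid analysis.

0.36

Engagement tier lies on the pathway campaign → engagement tier → outcome, so adjusting for it blocks the indirect effect. For the total causal effect of campaign, use the unadjusted pooled rates.
So P(outcome | do(Campaign V)) is just the pooled rate for Campaign V: 261/720 = 0.362.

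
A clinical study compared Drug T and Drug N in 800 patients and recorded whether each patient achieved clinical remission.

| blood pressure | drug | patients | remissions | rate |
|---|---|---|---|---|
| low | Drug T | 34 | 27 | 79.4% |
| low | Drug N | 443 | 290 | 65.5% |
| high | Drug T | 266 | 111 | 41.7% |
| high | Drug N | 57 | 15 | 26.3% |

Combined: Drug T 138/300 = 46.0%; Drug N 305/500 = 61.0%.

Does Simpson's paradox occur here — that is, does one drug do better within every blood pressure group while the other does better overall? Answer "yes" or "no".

yes

Within each blood pressure level (low 79.4% vs 65.5%; high 41.7% vs 26.3%), Drug T has the higher rate every time. Pooled: 46.0% vs 61.0% — Drug N has the higher rate overall. The two comparisons disagree.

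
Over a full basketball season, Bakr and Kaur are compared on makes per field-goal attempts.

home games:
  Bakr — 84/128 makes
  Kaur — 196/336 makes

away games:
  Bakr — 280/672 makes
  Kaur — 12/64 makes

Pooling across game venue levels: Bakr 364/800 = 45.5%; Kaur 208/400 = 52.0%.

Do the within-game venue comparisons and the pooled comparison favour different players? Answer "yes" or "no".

Within each game venue level (home games 65.6% vs 58.3%; away games 41.7% vs 18.8%), Bakr has the higher rate every time. Pooled: 45.5% vs 52.0% — Kaur has the higher rate overall. The two comparisons disagree.

yes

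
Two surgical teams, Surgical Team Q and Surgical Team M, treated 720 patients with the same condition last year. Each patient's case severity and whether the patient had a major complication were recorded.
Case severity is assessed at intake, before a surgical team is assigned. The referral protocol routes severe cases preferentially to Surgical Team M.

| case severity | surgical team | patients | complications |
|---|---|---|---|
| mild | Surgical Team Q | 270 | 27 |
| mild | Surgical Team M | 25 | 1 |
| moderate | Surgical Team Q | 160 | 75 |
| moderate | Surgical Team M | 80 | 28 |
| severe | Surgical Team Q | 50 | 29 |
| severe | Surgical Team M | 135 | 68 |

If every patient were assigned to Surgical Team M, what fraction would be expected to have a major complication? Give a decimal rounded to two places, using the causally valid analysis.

0.26

Within every case severity level Surgical Team M has the lower rate, yet pooled Surgical Team Q does — Simpson's reversal.
Here case severity is a common cause — it drives both which surgical team a case falls under and the outcome. The crude comparison mixes populations; the stratum-specific rates are the causally relevant ones.
Standardising Surgical Team M to the population case severity mix: 0.410·1/25 + 0.333·28/80 + 0.257·68/135 = 0.262.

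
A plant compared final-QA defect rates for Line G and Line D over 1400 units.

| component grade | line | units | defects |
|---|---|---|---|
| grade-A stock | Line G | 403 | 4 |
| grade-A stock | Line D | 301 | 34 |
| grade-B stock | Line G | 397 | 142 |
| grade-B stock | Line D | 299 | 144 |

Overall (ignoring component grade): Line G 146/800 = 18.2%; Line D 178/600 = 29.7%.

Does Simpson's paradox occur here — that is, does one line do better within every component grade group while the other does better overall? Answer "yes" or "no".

Within each component grade level (grade-A stock 1.0% vs 11.3%; grade-B stock 35.8% vs 48.2%), Line G has the lower rate every time. Pooled: 18.2% vs 29.7% — Line G has the lower rate overall. They agree.

no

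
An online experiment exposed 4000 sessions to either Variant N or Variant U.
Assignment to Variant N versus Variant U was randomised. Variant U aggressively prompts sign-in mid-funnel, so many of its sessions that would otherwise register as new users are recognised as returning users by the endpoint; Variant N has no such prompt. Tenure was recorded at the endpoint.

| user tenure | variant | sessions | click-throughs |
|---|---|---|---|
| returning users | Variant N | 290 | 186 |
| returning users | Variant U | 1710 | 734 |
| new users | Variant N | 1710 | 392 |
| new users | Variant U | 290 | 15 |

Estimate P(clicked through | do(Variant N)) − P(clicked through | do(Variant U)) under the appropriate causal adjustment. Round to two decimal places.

Within every user tenure level Variant N has the higher rate, yet pooled Variant U does — Simpson's reversal.
User tenure lies on the pathway variant → user tenure → outcome, so adjusting for it blocks the indirect effect. For the total causal effect of variant, use the unadjusted pooled rates.
The causal difference is the pooled difference: 0.289 − 0.374 = -0.086.

-0.09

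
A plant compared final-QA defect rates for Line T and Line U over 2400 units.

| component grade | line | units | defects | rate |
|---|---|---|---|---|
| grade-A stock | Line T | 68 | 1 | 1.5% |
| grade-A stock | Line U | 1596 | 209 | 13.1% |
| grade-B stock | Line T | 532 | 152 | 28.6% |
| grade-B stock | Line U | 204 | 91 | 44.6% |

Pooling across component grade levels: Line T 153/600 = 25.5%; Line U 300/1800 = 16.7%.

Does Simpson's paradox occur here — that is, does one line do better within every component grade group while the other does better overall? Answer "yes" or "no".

yes

Within each component grade level (grade-A stock 1.5% vs 13.1%; grade-B stock 28.6% vs 44.6%), Line T has the lower rate every time. Pooled: 25.5% vs 16.7% — Line U has the lower rate overall. The two comparisons disagree.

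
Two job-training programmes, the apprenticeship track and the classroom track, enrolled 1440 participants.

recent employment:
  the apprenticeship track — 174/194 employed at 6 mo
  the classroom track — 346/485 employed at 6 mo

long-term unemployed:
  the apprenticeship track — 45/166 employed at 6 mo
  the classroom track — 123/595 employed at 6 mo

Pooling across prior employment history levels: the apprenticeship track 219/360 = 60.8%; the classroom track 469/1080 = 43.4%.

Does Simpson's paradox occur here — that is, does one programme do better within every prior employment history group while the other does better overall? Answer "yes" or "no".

Within each prior employment history level (recent employment 89.7% vs 71.3%; long-term unemployed 27.1% vs 20.7%), the apprenticeship track has the higher rate every time. Pooled: 60.8% vs 43.4% — the apprenticeship track has the higher rate overall. They agree.

no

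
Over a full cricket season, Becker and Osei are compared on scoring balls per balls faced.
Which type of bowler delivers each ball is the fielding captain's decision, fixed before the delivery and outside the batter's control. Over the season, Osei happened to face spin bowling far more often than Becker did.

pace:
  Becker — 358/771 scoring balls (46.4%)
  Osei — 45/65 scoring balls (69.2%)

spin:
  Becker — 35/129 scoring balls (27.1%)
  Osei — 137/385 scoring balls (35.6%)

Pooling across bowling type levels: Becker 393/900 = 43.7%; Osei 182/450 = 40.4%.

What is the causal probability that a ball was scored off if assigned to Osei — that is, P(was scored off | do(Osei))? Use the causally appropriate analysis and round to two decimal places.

Osei is higher inside every bowling type stratum but Becker is higher in aggregate. Whether to stratify depends on how bowling type relates to the player.
Nothing the player does changes bowling type; the imbalance is an allocation artefact. With bowling type also predicting the outcome, the pooled figure is confounded, and the within-stratum comparison is the causal one.
Standardising Osei to the population bowling type mix: 0.619·45/65 + 0.381·137/385 = 0.564.

0.56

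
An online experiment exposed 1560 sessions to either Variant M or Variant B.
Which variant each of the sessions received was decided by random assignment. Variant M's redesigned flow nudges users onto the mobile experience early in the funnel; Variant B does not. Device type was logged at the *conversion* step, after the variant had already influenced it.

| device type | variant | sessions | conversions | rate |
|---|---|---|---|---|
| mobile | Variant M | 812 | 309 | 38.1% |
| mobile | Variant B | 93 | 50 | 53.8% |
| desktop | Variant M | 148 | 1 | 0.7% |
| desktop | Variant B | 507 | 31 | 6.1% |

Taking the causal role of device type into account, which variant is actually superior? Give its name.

The distribution of device type is itself part of what the variant does — it is an intermediate outcome. Holding it fixed would remove that part of the effect; the total effect is the pooled difference.
Pooled: Variant M 32.3% vs Variant B 13.5%; Variant M is higher overall.

Variant M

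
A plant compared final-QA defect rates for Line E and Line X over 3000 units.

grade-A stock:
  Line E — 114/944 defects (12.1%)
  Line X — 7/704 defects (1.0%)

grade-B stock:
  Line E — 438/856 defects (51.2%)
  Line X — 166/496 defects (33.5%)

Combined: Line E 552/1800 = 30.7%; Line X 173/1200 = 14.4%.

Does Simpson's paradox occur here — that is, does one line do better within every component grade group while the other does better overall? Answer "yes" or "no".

Within each component grade level (grade-A stock 12.1% vs 1.0%; grade-B stock 51.2% vs 33.5%), Line X has the lower rate every time. Pooled: 30.7% vs 14.4% — Line X has the lower rate overall. They agree.

no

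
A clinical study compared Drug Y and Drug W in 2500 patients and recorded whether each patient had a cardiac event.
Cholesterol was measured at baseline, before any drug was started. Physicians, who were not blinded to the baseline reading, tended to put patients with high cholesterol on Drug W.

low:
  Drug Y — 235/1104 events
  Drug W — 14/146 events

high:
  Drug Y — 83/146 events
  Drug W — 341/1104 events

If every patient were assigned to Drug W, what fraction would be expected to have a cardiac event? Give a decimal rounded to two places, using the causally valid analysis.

0.20

The cholesterol-specific comparison favours Drug W throughout, but the pooled figures favour Drug Y. The question is whether to condition on cholesterol.
The imbalance in cholesterol arose from how patients were allocated, not from anything the drug did; and cholesterol independently affects the outcome. The pooled gap is confounded — condition on cholesterol.
Standardising Drug W to the population cholesterol mix: 0.500·14/146 + 0.500·341/1104 = 0.202.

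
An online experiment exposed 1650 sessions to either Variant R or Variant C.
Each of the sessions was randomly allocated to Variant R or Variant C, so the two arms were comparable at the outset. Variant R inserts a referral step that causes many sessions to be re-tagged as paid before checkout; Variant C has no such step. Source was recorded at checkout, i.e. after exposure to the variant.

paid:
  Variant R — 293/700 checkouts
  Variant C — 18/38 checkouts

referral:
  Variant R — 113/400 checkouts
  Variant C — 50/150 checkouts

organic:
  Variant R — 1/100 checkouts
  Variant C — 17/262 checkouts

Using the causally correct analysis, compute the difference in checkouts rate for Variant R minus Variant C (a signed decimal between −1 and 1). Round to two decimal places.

Traffic source is recorded after the variant and is itself shifted by it — it sits on the causal path from variant to outcome. Conditioning on a mediator would strip out part of the effect we want; the pooled comparison gives the total causal effect.
The causal difference is the pooled difference: 0.339 − 0.189 = +0.150.

+0.15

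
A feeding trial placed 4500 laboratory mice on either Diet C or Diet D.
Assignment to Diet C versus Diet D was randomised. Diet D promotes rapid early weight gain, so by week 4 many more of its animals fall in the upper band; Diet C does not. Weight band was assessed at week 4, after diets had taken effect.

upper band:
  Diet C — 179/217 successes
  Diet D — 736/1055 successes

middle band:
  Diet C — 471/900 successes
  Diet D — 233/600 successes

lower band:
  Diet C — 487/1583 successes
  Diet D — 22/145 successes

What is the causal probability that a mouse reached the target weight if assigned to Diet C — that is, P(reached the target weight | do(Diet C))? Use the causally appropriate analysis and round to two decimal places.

0.42

The stratified and pooled comparisons disagree (Diet C wins within each week-4 weight band; Diet D wins overall), so the answer turns on the causal role of week-4 weight band.
Week-4 weight band lies on the pathway diet → week-4 weight band → outcome, so adjusting for it blocks the indirect effect. For the total causal effect of diet, use the unadjusted pooled rates.
So P(outcome | do(Diet C)) is just the pooled rate for Diet C: 1137/2700 = 0.421.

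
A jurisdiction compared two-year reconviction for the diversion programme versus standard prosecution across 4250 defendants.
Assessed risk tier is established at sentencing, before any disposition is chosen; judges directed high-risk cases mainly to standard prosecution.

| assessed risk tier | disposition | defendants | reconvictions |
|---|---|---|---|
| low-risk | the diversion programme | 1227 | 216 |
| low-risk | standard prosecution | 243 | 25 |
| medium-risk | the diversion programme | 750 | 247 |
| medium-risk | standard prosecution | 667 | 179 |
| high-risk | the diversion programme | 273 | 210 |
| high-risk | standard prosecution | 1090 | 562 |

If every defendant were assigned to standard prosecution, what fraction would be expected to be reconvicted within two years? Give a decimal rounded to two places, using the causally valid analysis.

Assessed risk tier satisfies the back-door criterion: it is not a descendant of the disposition, and it blocks the spurious path from disposition to outcome. Adjusting for it (i.e., using the within-assessed risk tier rates) gives the causal effect.
Standardising standard prosecution to the population assessed risk tier mix: 0.346·25/243 + 0.333·179/667 + 0.321·562/1090 = 0.290.

0.29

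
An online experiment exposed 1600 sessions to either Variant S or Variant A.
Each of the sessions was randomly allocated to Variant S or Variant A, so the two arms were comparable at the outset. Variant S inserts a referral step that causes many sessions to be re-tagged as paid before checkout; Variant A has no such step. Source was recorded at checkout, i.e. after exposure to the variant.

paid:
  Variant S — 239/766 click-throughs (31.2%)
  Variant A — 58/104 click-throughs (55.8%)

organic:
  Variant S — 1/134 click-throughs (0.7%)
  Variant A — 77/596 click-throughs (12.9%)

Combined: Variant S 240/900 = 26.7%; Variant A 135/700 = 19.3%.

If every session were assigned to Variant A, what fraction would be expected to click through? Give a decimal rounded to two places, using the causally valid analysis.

The stratified and pooled comparisons disagree (Variant A wins within each traffic source; Variant S wins overall), so the answer turns on the causal role of traffic source.
Traffic source here is a post-treatment variable shaped by the variant; conditioning on it would introduce bias rather than remove it. The overall comparison is the causal one.
So P(outcome | do(Variant A)) is just the pooled rate for Variant A: 135/700 = 0.193.

0.19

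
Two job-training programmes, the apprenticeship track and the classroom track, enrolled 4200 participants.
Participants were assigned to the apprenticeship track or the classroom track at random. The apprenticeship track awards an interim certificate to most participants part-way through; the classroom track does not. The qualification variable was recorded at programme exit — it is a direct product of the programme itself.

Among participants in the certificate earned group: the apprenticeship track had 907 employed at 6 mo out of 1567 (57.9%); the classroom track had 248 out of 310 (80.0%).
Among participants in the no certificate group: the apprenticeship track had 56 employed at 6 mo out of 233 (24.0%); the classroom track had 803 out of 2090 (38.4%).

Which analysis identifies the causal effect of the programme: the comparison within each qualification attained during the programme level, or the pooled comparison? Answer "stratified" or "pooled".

pooled

Qualification attained during the programme lies on the pathway programme → qualification attained during the programme → outcome, so adjusting for it blocks the indirect effect. For the total causal effect of programme, use the unadjusted pooled rates.
Pooled: the apprenticeship track 53.5% vs the classroom track 43.8%; the apprenticeship track is higher overall.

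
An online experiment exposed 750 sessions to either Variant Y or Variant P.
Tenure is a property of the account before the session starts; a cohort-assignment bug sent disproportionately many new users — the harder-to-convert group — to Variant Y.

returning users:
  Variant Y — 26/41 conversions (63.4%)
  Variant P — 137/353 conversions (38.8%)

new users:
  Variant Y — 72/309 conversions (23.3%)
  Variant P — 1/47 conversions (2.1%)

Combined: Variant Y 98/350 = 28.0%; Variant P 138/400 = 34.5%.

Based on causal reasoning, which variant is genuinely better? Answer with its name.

User tenure differs across variants for reasons unrelated to any effect of the variant itself, and it separately predicts the outcome — a classic confounder. We must compare within user tenure levels.
Within each level — returning users: 63.4% vs 38.8%; new users: 23.3% vs 2.1% — Variant Y is higher every time.

Variant Y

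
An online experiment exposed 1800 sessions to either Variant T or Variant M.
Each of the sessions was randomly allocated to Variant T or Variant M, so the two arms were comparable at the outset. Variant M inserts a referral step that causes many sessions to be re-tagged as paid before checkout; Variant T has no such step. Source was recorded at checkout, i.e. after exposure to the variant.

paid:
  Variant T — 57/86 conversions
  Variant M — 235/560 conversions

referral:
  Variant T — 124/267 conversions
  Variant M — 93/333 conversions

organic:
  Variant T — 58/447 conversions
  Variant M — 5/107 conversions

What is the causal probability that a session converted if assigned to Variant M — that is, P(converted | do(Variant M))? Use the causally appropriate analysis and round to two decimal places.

The distribution of traffic source is itself part of what the variant does — it is an intermediate outcome. Holding it fixed would remove that part of the effect; the total effect is the pooled difference.
So P(outcome | do(Variant M)) is just the pooled rate for Variant M: 333/1000 = 0.333.

0.33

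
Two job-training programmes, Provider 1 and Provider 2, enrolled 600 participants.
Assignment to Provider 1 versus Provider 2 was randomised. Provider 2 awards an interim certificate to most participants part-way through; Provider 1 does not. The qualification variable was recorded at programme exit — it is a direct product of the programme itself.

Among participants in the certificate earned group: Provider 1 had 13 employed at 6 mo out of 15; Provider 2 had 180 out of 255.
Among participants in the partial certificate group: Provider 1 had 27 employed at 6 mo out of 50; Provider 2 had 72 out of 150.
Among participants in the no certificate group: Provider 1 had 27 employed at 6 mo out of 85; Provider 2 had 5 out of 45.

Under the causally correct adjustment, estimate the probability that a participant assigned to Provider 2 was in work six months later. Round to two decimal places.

0.57

Qualification attained during the programme here is a post-treatment variable shaped by the programme; conditioning on it would introduce bias rather than remove it. The overall comparison is the causal one.
So P(outcome | do(Provider 2)) is just the pooled rate for Provider 2: 257/450 = 0.571.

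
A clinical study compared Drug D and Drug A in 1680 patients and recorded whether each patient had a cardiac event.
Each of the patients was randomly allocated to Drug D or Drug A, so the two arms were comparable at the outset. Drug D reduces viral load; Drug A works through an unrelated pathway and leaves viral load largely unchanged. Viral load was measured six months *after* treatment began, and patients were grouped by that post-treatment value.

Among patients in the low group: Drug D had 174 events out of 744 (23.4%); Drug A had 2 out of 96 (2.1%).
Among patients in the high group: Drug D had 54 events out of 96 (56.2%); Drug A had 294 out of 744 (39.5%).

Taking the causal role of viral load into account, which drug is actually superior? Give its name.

Because the drug influences viral load, viral load is a post-treatment mediator, not a confounder. Stratifying on it would bias the estimate; the causal effect is the crude pooled difference.
Pooled: Drug D 27.1% vs Drug A 35.2%; Drug D is lower overall.

Drug D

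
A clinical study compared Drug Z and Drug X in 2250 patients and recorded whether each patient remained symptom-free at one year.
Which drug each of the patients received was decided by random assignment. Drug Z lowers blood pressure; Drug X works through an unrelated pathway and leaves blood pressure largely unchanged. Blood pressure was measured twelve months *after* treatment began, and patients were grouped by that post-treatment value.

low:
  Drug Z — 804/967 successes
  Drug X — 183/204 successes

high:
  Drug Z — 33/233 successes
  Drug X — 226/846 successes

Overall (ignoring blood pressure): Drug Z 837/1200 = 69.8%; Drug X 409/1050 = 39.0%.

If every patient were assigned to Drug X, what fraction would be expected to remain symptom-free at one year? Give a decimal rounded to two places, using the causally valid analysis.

0.39

The distribution of blood pressure is itself part of what the drug does — it is an intermediate outcome. Holding it fixed would remove that part of the effect; the total effect is the pooled difference.
So P(outcome | do(Drug X)) is just the pooled rate for Drug X: 409/1050 = 0.390.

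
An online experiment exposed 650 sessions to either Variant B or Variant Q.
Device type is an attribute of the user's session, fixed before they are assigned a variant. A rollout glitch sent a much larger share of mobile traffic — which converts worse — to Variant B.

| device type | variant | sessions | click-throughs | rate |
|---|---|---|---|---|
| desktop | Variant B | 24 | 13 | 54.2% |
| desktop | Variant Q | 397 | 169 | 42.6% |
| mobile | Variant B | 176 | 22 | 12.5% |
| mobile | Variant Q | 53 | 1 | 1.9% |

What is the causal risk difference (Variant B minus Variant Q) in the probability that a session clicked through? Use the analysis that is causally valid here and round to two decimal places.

+0.11

Device type is set before the variant has any effect — it is not caused by the variant — and it independently drives the outcome. That makes it a confounder, so the causal comparison is within device type levels.
Adjusting over the population distribution of device type: 0.648·(0.542−0.426) + 0.352·(0.125−0.019) = +0.113.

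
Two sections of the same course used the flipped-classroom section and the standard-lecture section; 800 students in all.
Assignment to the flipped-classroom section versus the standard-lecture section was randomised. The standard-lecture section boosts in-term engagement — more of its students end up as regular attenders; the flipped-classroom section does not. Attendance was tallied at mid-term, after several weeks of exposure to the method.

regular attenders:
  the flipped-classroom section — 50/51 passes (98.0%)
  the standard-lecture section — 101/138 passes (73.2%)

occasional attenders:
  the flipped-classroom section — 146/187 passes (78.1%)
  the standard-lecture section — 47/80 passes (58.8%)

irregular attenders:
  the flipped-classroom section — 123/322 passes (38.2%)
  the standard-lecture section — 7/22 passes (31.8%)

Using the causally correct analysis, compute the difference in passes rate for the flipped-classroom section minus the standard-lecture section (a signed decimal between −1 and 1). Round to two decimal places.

-0.08

The mid-term attendance-specific comparison favours the flipped-classroom section throughout, but the pooled figures favour the standard-lecture section. The question is whether to condition on mid-term attendance.
Stratifying would compare teaching methods among students the teaching methods themselves sorted into mid-term attendance groups — a form of selection on an intermediate. The unconditioned pooled rates give the total causal effect.
The causal difference is the pooled difference: 0.570 − 0.646 = -0.076.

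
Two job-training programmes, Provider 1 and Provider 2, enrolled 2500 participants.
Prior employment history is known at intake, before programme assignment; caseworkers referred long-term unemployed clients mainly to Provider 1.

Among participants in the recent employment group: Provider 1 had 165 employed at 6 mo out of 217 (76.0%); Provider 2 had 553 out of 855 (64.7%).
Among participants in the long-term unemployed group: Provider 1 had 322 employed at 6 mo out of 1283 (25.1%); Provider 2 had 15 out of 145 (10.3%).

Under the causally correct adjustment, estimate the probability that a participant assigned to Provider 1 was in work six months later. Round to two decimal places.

0.47

The prior employment history-specific comparison favours Provider 1 throughout, but the pooled figures favour Provider 2. The question is whether to condition on prior employment history.
The imbalance in prior employment history arose from how participants were allocated, not from anything the programme did; and prior employment history independently affects the outcome. The pooled gap is confounded — condition on prior employment history.
Standardising Provider 1 to the population prior employment history mix: 0.429·165/217 + 0.571·322/1283 = 0.469.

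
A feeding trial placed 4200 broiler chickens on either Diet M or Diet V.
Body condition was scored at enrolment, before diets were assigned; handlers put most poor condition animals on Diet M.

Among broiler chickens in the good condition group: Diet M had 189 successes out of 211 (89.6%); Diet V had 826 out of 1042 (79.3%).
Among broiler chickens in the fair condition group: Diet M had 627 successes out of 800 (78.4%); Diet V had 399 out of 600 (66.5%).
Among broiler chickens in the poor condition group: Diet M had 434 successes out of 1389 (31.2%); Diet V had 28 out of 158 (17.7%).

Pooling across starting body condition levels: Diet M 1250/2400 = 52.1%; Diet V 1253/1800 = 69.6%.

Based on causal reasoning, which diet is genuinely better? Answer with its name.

Diet M

Within every starting body condition level Diet M has the higher rate, yet pooled Diet V does — Simpson's reversal.
Here starting body condition is a common cause — it drives both which diet a case falls under and the outcome. The crude comparison mixes populations; the stratum-specific rates are the causally relevant ones.
Within each level — good condition: 89.6% vs 79.3%; fair condition: 78.4% vs 66.5%; poor condition: 31.2% vs 17.7% — Diet M is higher every time.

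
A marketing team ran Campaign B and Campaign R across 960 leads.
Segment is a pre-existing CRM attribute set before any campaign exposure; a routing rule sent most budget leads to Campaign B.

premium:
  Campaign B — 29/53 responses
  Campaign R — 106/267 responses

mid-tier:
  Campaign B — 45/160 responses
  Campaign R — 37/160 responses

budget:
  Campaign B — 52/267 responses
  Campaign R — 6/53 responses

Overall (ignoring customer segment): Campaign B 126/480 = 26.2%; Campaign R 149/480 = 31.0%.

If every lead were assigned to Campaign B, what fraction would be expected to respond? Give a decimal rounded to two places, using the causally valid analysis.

0.34

Customer segment satisfies the back-door criterion: it is not a descendant of the campaign, and it blocks the spurious path from campaign to outcome. Adjusting for it (i.e., using the within-customer segment rates) gives the causal effect.
Standardising Campaign B to the population customer segment mix: 0.333·29/53 + 0.333·45/160 + 0.333·52/267 = 0.341.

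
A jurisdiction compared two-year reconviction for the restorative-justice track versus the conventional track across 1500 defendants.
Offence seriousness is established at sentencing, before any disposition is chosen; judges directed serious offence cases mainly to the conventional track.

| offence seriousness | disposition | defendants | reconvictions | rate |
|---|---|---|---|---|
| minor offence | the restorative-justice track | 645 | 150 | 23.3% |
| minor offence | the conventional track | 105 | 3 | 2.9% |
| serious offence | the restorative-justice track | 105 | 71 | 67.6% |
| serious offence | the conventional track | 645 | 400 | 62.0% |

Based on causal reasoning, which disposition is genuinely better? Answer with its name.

the conventional track

Offence seriousness differs across dispositions for reasons unrelated to any effect of the disposition itself, and it separately predicts the outcome — a classic confounder. We must compare within offence seriousness levels.
Within each level — minor offence: 23.3% vs 2.9%; serious offence: 67.6% vs 62.0% — the conventional track is lower every time.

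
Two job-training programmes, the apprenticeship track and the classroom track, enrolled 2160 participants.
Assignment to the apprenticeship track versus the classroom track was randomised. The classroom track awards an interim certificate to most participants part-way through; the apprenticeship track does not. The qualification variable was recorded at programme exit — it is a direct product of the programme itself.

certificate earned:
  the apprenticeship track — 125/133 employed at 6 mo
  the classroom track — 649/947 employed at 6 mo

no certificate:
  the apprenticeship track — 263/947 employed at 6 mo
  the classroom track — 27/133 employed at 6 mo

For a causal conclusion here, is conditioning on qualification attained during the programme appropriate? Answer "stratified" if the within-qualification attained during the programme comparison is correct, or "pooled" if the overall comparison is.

the apprenticeship track is higher inside every qualification attained during the programme stratum but the classroom track is higher in aggregate. Whether to stratify depends on how qualification attained during the programme relates to the programme.
Because the programme influences qualification attained during the programme, qualification attained during the programme is a post-treatment mediator, not a confounder. Stratifying on it would bias the estimate; the causal effect is the crude pooled difference.
Pooled: the apprenticeship track 35.9% vs the classroom track 62.6%; the classroom track is higher overall.

pooled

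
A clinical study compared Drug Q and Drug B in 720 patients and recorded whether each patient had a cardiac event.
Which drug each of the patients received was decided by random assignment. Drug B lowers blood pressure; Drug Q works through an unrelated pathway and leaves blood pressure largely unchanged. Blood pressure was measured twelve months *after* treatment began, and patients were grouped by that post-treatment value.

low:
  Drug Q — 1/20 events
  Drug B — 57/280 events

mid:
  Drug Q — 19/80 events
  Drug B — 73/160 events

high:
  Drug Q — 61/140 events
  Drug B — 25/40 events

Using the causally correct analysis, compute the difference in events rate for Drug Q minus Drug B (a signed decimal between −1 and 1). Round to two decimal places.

Drug Q is lower inside every blood pressure stratum but Drug B is lower in aggregate. Whether to stratify depends on how blood pressure relates to the drug.
Blood pressure lies on the pathway drug → blood pressure → outcome, so adjusting for it blocks the indirect effect. For the total causal effect of drug, use the unadjusted pooled rates.
The causal difference is the pooled difference: 0.338 − 0.323 = +0.015.

+0.01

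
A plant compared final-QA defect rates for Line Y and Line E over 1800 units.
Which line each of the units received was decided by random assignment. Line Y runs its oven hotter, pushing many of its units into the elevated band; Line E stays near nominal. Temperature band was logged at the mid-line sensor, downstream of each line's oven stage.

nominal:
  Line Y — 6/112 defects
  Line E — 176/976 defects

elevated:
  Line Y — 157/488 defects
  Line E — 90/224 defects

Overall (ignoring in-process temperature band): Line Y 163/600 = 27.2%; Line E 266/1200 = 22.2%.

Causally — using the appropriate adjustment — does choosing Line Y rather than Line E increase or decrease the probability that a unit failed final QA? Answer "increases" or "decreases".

Within every in-process temperature band level Line Y has the lower rate, yet pooled Line E does — Simpson's reversal.
In-process temperature band is downstream of the line. One should not condition on a consequence of treatment, so the overall rates are the right comparison.
Pooled: Line Y 27.2% vs Line E 22.2%; Line E is lower overall.

increases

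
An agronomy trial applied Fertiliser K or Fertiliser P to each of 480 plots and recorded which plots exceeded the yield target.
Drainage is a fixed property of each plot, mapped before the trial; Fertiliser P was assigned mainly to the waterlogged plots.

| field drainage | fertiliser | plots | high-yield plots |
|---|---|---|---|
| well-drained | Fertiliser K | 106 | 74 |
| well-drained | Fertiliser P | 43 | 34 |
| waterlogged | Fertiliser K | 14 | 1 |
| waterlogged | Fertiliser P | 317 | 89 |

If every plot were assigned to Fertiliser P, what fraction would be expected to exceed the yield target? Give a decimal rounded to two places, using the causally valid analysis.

0.44

Fertiliser P is higher inside every field drainage stratum but Fertiliser K is higher in aggregate. Whether to stratify depends on how field drainage relates to the fertiliser.
Here field drainage is a common cause — it drives both which fertiliser a case falls under and the outcome. The crude comparison mixes populations; the stratum-specific rates are the causally relevant ones.
Standardising Fertiliser P to the population field drainage mix: 0.310·34/43 + 0.690·89/317 = 0.439.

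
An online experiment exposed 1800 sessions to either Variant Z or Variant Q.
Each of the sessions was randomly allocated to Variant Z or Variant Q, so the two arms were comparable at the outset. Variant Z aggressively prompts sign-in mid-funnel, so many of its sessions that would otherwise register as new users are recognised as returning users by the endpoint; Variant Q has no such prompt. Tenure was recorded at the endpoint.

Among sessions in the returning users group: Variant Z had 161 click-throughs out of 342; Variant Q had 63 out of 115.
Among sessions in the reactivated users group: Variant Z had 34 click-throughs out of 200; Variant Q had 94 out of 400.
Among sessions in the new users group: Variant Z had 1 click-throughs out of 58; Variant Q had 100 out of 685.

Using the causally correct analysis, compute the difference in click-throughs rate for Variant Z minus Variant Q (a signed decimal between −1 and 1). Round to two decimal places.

User tenure here is a post-treatment variable shaped by the variant; conditioning on it would introduce bias rather than remove it. The overall comparison is the causal one.
The causal difference is the pooled difference: 0.327 − 0.214 = +0.113.

+0.11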